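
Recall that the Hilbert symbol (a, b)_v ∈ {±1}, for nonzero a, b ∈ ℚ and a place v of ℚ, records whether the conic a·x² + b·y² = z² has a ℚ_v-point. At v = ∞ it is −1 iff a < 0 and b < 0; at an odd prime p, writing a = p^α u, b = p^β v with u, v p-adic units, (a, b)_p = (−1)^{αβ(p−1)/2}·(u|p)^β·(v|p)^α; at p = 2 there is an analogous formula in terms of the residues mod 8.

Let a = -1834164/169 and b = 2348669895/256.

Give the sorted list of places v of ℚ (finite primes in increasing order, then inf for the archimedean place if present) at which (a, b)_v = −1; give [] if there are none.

(a, b) ≡ (-629, 114855) mod (ℚ^×)²; places V = {2, 3, 5, 11, 13, 17, 19, 31, 37, ∞}.
(a,b)_∞: sgn(-629)=−, sgn(114855)=+, so +1.
(a,b)_5: α=0, u≡4; β=1, v≡4 (mod 5); (4|5)=+1, (4|5)=+1; sign (−1)^0·+1^1·+1^0 = +1.
(a,b)_2: α=2, β=-8; u≡3, v≡7 (mod 8); ε(u)ε(v)=1·1, αω(v)=2·0, βω(u)=-8·1; sum ≡ 1  ⇒  -1.
(a,b)_31: α=0, u≡12; β=1, v≡9 (mod 31); (12|31)=-1, (9|31)=+1; sign (−1)^0·-1^1·+1^0 = -1.
(a,b)_37: α=1, u≡18; β=0, v≡28 (mod 37); (18|37)=-1, (28|37)=+1; sign (−1)^0·-1^0·+1^1 = +1.
(a,b)_13: α=-2, u≡6; β=3, v≡5 (mod 13); (6|13)=-1, (5|13)=-1; sign (−1)^0·-1^3·-1^-2 = -1.
(a,b)_17: α=1, u≡10; β=0, v≡11 (mod 17); (10|17)=-1, (11|17)=-1; sign (−1)^0·-1^0·-1^1 = -1.
(a,b)_3: α=6, u≡1; β=1, v≡2 (mod 3); (1|3)=+1, (2|3)=-1; sign (−1)^0·+1^1·-1^6 = +1.
(a,b)_19: α=0, u≡9; β=1, v≡8 (mod 19); (9|19)=+1, (8|19)=-1; sign (−1)^0·+1^1·-1^0 = +1.
(a,b)_11: α=0, u≡5; β=2, v≡9 (mod 11); (5|11)=+1, (9|11)=+1; sign (−1)^0·+1^2·+1^0 = +1.
Ram(-629, 114855) = {2, 13, 17, 31}; no ℚ_2-point on the conic.

[2, 13, 17, 31]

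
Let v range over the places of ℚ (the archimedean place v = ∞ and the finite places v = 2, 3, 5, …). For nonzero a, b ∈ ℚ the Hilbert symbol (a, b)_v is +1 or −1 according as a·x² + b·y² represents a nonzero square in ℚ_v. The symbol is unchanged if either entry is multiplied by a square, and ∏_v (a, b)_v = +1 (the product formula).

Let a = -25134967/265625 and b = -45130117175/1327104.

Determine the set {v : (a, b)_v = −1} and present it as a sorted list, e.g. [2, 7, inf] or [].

(a, b) ≡ (-4199, -143) mod (ℚ^×)²; places V = {2, 3, 5, 11, 13, 17, 19, 29, ∞}.
(a,b)_11: α=2, u≡1; β=3, v≡4 (mod 11); (1|11)=+1, (4|11)=+1; sign (−1)^0·+1^3·+1^2 = +1.
(a,b)_13: α=1, u≡2; β=1, v≡6 (mod 13); (2|13)=-1, (6|13)=-1; sign (−1)^0·-1^1·-1^1 = +1.
(a,b)_2: α=0, β=-14; u≡1, v≡1 (mod 8); ε(u)ε(v)=0·0, αω(v)=0·0, βω(u)=-14·0; sum ≡ 0  ⇒  +1.
(a,b)_3: α=0, u≡1; β=-4, v≡1 (mod 3); (1|3)=+1, (1|3)=+1; sign (−1)^0·+1^-4·+1^0 = +1.
(a,b)_19: α=1, u≡4; β=2, v≡1 (mod 19); (4|19)=+1, (1|19)=+1; sign (−1)^0·+1^2·+1^1 = +1.
(a,b)_29: α=2, u≡5; β=0, v≡19 (mod 29); (5|29)=+1, (19|29)=-1; sign (−1)^0·+1^0·-1^2 = +1.
(a,b)_5: α=-6, u≡4; β=2, v≡2 (mod 5); (4|5)=+1, (2|5)=-1; sign (−1)^0·+1^2·-1^-6 = +1.
(a,b)_17: α=-1, u≡13; β=2, v≡6 (mod 17); (13|17)=+1, (6|17)=-1; sign (−1)^0·+1^2·-1^-1 = -1.
(a,b)_∞: sgn(-4199)=−, sgn(-143)=−, so -1.
Ram(-4199, -143) = {17, ∞}; no ℚ_17-point on the conic.

[17, inf]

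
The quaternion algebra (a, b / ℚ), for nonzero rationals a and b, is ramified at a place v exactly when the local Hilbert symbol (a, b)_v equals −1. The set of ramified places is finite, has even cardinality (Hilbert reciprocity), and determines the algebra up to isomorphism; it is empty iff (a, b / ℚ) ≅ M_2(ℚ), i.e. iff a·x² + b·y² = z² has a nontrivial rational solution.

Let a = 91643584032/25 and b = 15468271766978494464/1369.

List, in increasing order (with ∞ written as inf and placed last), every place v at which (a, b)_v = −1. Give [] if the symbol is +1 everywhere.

(a, b) ≡ (3458, 429) mod (ℚ^×)²; places V = {2, 3, 5, 7, 11, 13, 19, 37, ∞}.
(a,b)_11: α=2, u≡4; β=3, v≡2 (mod 11); (4|11)=+1, (2|11)=-1; sign (−1)^0·+1^3·-1^2 = +1.
(a,b)_7: α=1, u≡2; β=2, v≡2 (mod 7); (2|7)=+1, (2|7)=+1; sign (−1)^0·+1^2·+1^1 = +1.
(a,b)_2: α=5, β=16; u≡1, v≡5 (mod 8); ε(u)ε(v)=0·0, αω(v)=5·1, βω(u)=16·0; sum ≡ 1  ⇒  -1.
(a,b)_5: α=-2, u≡2; β=0, v≡1 (mod 5); (2|5)=-1, (1|5)=+1; sign (−1)^0·-1^0·+1^-2 = +1.
(a,b)_37: α=0, u≡17; β=-2, v≡15 (mod 37); (17|37)=-1, (15|37)=-1; sign (−1)^0·-1^-2·-1^0 = +1.
(a,b)_19: α=1, u≡5; β=2, v≡4 (mod 19); (5|19)=+1, (4|19)=+1; sign (−1)^0·+1^2·+1^1 = +1.
(a,b)_∞: sgn(3458)=+, sgn(429)=+, so +1.
(a,b)_13: α=3, u≡5; β=5, v≡11 (mod 13); (5|13)=-1, (11|13)=-1; sign (−1)^0·-1^5·-1^3 = +1.
(a,b)_3: α=4, u≡2; β=3, v≡2 (mod 3); (2|3)=-1, (2|3)=-1; sign (−1)^0·-1^3·-1^4 = -1.
|Ram(3458, 429)| = 2, even; anisotropic at {2, 3}.

[2, 3]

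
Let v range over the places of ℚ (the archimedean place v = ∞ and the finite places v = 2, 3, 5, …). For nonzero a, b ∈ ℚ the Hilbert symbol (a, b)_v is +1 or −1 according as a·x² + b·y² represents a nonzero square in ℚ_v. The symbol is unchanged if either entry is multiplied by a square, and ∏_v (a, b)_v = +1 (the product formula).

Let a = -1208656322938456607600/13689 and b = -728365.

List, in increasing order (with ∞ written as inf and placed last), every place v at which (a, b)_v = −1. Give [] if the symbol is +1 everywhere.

(a, b) ≡ (-1176791, -728365) mod (ℚ^×)²; places V = {2, 3, 5, 7, 11, 13, 17, 19, 29, 31, 41, ∞}.
(a,b)_29: α=1, u≡27; β=0, v≡28 (mod 29); (27|29)=-1, (28|29)=+1; sign (−1)^0·-1^0·+1^1 = +1.
(a,b)_2: α=4, β=0; u≡1, v≡3 (mod 8); ε(u)ε(v)=0·1, αω(v)=4·1, βω(u)=0·0; sum ≡ 0  ⇒  +1.
(a,b)_13: α=-2, u≡6; β=0, v≡12 (mod 13); (6|13)=-1, (12|13)=+1; sign (−1)^0·-1^0·+1^-2 = +1.
(a,b)_∞: sgn(-1176791)=−, sgn(-728365)=−, so -1.
(a,b)_11: α=5, u≡4; β=1, v≡5 (mod 11); (4|11)=+1, (5|11)=+1; sign (−1)^1·+1^1·+1^5 = -1.
(a,b)_31: α=1, u≡19; β=0, v≡11 (mod 31); (19|31)=+1, (11|31)=-1; sign (−1)^0·+1^0·-1^1 = -1.
(a,b)_3: α=-4, u≡1; β=0, v≡2 (mod 3); (1|3)=+1, (2|3)=-1; sign (−1)^0·+1^0·-1^-4 = +1.
(a,b)_19: α=2, u≡15; β=1, v≡7 (mod 19); (15|19)=-1, (7|19)=+1; sign (−1)^0·-1^1·+1^2 = -1.
(a,b)_17: α=3, u≡13; β=1, v≡12 (mod 17); (13|17)=+1, (12|17)=-1; sign (−1)^0·+1^1·-1^3 = -1.
(a,b)_41: α=2, u≡4; β=1, v≡29 (mod 41); (4|41)=+1, (29|41)=-1; sign (−1)^0·+1^1·-1^2 = +1.
(a,b)_7: α=1, u≡6; β=0, v≡6 (mod 7); (6|7)=-1, (6|7)=-1; sign (−1)^0·-1^0·-1^1 = -1.
(a,b)_5: α=2, u≡4; β=1, v≡2 (mod 5); (4|5)=+1, (2|5)=-1; sign (−1)^0·+1^1·-1^2 = +1.
(-1176791, -728365 / ℚ) ramifies at {7, 11, 17, 19, 31, ∞}: a division algebra.

[7, 11, 17, 19, 31, inf]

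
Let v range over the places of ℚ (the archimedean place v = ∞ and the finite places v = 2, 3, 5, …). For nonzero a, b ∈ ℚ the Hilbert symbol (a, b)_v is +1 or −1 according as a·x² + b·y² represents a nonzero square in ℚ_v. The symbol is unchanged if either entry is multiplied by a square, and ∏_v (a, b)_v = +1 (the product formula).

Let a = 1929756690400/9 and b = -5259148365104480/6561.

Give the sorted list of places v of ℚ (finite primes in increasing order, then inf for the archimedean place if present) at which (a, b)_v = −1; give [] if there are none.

Mod squares: a ≡ 46, b ≡ -14630. Check v ∈ {∞, 2, 3, 5, 7, 11, 19, 23}.
v=∞: 46 > 0 and -14630 < 0  ⇒  (a,b)_∞ = +1.
v=11: a=11^2·(≡2), b=11^1·(≡3) mod 11; (2|11)=-1, (3|11)=+1; (−1)^{2·1·5}·(-1)^1·(+1)^2 = -1.
v=3: a=3^-2·(≡1), b=3^-8·(≡1) mod 3; (1|3)=+1, (1|3)=+1; (−1)^{-2·-8·1}·(+1)^-8·(+1)^-2 = +1.
v=23: a=23^1·(≡3), b=23^2·(≡19) mod 23; (3|23)=+1, (19|23)=-1; (−1)^{1·2·11}·(+1)^2·(-1)^1 = -1.
v=7: a=7^4·(≡2), b=7^7·(≡6) mod 7; (2|7)=+1, (6|7)=-1; (−1)^{4·7·3}·(+1)^7·(-1)^4 = +1.
v=2: v_2(a)=5, v_2(b)=5; units ≡ 7, 5 (mod 8); ε·ε+αω+βω = 1·0+5·1+5·0 ≡ 1  ⇒  (a,b)_2 = -1.
v=5: a=5^2·(≡4), b=5^1·(≡4) mod 5; (4|5)=+1, (4|5)=+1; (−1)^{2·1·2}·(+1)^1·(+1)^2 = +1.
v=19: a=19^2·(≡14), b=19^3·(≡4) mod 19; (14|19)=-1, (4|19)=+1; (−1)^{2·3·9}·(-1)^3·(+1)^2 = -1.
|Ram(46, -14630)| = 4, even; anisotropic at {2, 11, 19, 23}.

[2, 11, 19, 23]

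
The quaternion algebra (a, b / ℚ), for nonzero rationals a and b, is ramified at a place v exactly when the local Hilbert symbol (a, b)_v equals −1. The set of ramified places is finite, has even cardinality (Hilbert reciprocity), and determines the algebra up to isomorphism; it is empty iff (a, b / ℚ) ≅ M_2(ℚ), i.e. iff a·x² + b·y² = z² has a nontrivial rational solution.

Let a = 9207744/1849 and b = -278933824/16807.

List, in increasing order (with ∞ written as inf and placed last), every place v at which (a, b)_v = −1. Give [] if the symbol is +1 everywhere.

Mod squares: a ≡ 143871, b ≡ -180523. Check v ∈ {∞, 2, 3, 7, 13, 17, 31, 37, 41, 43}.
v=37: a=37^0·(≡2), b=37^1·(≡8) mod 37; (2|37)=-1, (8|37)=-1; (−1)^{0·1·18}·(-1)^1·(-1)^0 = -1.
v=41: a=41^0·(≡32), b=41^1·(≡31) mod 41; (32|41)=+1, (31|41)=+1; (−1)^{0·1·20}·(+1)^1·(+1)^0 = +1.
v=3: a=3^1·(≡2), b=3^0·(≡2) mod 3; (2|3)=-1, (2|3)=-1; (−1)^{1·0·1}·(-1)^0·(-1)^1 = -1.
v=7: a=7^1·(≡1), b=7^-5·(≡6) mod 7; (1|7)=+1, (6|7)=-1; (−1)^{1·-5·3}·(+1)^-5·(-1)^1 = +1.
v=13: a=13^1·(≡3), b=13^2·(≡8) mod 13; (3|13)=+1, (8|13)=-1; (−1)^{1·2·6}·(+1)^2·(-1)^1 = -1.
v=31: a=31^1·(≡27), b=31^0·(≡23) mod 31; (27|31)=-1, (23|31)=-1; (−1)^{1·0·15}·(-1)^0·(-1)^1 = -1.
v=2: v_2(a)=6, v_2(b)=6; units ≡ 7, 5 (mod 8); ε·ε+αω+βω = 1·0+6·1+6·0 ≡ 0  ⇒  (a,b)_2 = +1.
v=∞: 143871 > 0 and -180523 < 0  ⇒  (a,b)_∞ = +1.
v=17: a=17^1·(≡14), b=17^1·(≡14) mod 17; (14|17)=-1, (14|17)=-1; (−1)^{1·1·8}·(-1)^1·(-1)^1 = +1.
v=43: a=43^-2·(≡25), b=43^0·(≡8) mod 43; (25|43)=+1, (8|43)=-1; (−1)^{-2·0·21}·(+1)^0·(-1)^-2 = +1.
|Ram(143871, -180523)| = 4, even; anisotropic at {3, 13, 31, 37}.

[3, 13, 31, 37]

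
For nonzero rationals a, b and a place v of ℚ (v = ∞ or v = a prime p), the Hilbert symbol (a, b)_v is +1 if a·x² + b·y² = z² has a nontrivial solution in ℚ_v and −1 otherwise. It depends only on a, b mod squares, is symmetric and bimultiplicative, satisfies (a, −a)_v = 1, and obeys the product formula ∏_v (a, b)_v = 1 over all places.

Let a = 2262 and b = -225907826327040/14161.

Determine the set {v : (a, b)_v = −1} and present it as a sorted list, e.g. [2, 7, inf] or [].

(a, b) ≡ (2262, -2363790) mod (ℚ^×)²; places V = {2, 3, 5, 7, 11, 13, 17, 19, 29, 47, ∞}.
(a,b)_13: α=1, u≡5; β=3, v≡1 (mod 13); (5|13)=-1, (1|13)=+1; sign (−1)^0·-1^3·+1^1 = -1.
(a,b)_5: α=0, u≡2; β=1, v≡2 (mod 5); (2|5)=-1, (2|5)=-1; sign (−1)^0·-1^1·-1^0 = -1.
(a,b)_17: α=0, u≡1; β=-2, v≡4 (mod 17); (1|17)=+1, (4|17)=+1; sign (−1)^0·+1^-2·+1^0 = +1.
(a,b)_11: α=0, u≡7; β=1, v≡8 (mod 11); (7|11)=-1, (8|11)=-1; sign (−1)^0·-1^1·-1^0 = -1.
(a,b)_47: α=0, u≡6; β=2, v≡1 (mod 47); (6|47)=+1, (1|47)=+1; sign (−1)^0·+1^2·+1^0 = +1.
(a,b)_29: α=1, u≡20; β=1, v≡9 (mod 29); (20|29)=+1, (9|29)=+1; sign (−1)^0·+1^1·+1^1 = +1.
(a,b)_3: α=1, u≡1; β=1, v≡2 (mod 3); (1|3)=+1, (2|3)=-1; sign (−1)^1·+1^1·-1^1 = +1.
(a,b)_7: α=0, u≡1; β=-2, v≡5 (mod 7); (1|7)=+1, (5|7)=-1; sign (−1)^0·+1^-2·-1^0 = +1.
(a,b)_2: α=1, β=9; u≡3, v≡1 (mod 8); ε(u)ε(v)=1·0, αω(v)=1·0, βω(u)=9·1; sum ≡ 1  ⇒  -1.
(a,b)_19: α=0, u≡1; β=1, v≡8 (mod 19); (1|19)=+1, (8|19)=-1; sign (−1)^0·+1^1·-1^0 = +1.
(a,b)_∞: sgn(2262)=+, sgn(-2363790)=−, so +1.
(2262, -2363790 / ℚ) ramifies at {2, 5, 11, 13}: a division algebra.

[2, 5, 11, 13]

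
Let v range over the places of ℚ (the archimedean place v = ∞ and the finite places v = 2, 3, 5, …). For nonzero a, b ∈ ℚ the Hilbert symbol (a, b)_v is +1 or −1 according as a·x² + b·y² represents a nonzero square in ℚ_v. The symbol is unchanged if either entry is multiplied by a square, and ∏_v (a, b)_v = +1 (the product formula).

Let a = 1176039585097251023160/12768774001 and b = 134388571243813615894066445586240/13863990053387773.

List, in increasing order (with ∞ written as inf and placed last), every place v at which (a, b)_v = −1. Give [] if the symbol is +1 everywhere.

Mod squares: a ≡ 190, b ≡ 2145. Check v ∈ {∞, 2, 3, 5, 11, 13, 17, 19, 23, 29, 37, 43}.
v=11: a=11^2·(≡9), b=11^3·(≡8) mod 11; (9|11)=+1, (8|11)=-1; (−1)^{2·3·5}·(+1)^3·(-1)^2 = +1.
v=13: a=13^0·(≡7), b=13^-1·(≡1) mod 13; (7|13)=-1, (1|13)=+1; (−1)^{0·-1·6}·(-1)^-1·(+1)^0 = -1.
v=37: a=37^2·(≡14), b=37^4·(≡30) mod 37; (14|37)=-1, (30|37)=+1; (−1)^{2·4·18}·(-1)^4·(+1)^2 = +1.
v=5: a=5^1·(≡2), b=5^1·(≡1) mod 5; (2|5)=-1, (1|5)=+1; (−1)^{1·1·2}·(-1)^1·(+1)^1 = -1.
v=43: a=43^4·(≡19), b=43^6·(≡16) mod 43; (19|43)=-1, (16|43)=+1; (−1)^{4·6·21}·(-1)^6·(+1)^4 = +1.
v=3: a=3^2·(≡1), b=3^5·(≡1) mod 3; (1|3)=+1, (1|3)=+1; (−1)^{2·5·1}·(+1)^5·(+1)^2 = +1.
v=∞: 190 > 0 and 2145 > 0  ⇒  (a,b)_∞ = +1.
v=23: a=23^-2·(≡4), b=23^-2·(≡4) mod 23; (4|23)=+1, (4|23)=+1; (−1)^{-2·-2·11}·(+1)^-2·(+1)^-2 = +1.
v=2: v_2(a)=3, v_2(b)=6; units ≡ 7, 1 (mod 8); ε·ε+αω+βω = 1·0+3·0+6·0 ≡ 0  ⇒  (a,b)_2 = +1.
v=29: a=29^2·(≡16), b=29^2·(≡28) mod 29; (16|29)=+1, (28|29)=+1; (−1)^{2·2·14}·(+1)^2·(+1)^2 = +1.
v=19: a=19^3·(≡3), b=19^4·(≡1) mod 19; (3|19)=-1, (1|19)=+1; (−1)^{3·4·9}·(-1)^4·(+1)^3 = +1.
v=17: a=17^-6·(≡6), b=17^-10·(≡10) mod 17; (6|17)=-1, (10|17)=-1; (−1)^{-6·-10·8}·(-1)^-10·(-1)^-6 = +1.
|Ram(190, 2145)| = 2, even; anisotropic at {5, 13}.

[5, 13]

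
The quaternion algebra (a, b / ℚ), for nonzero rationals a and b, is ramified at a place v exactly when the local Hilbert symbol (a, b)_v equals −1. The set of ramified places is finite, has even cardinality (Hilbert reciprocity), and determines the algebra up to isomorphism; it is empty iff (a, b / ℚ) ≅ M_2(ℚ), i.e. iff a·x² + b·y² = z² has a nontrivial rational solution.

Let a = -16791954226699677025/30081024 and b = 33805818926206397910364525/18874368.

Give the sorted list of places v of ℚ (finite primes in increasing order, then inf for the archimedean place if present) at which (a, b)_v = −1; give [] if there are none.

Mod squares: a ≡ -51, b ≡ 5642. Check v ∈ {∞, 2, 3, 5, 7, 11, 13, 17, 31}.
v=31: a=31^2·(≡6), b=31^3·(≡3) mod 31; (6|31)=-1, (3|31)=-1; (−1)^{2·3·15}·(-1)^3·(-1)^2 = -1.
v=13: a=13^2·(≡12), b=13^3·(≡6) mod 13; (12|13)=+1, (6|13)=-1; (−1)^{2·3·6}·(+1)^3·(-1)^2 = +1.
v=5: a=5^2·(≡1), b=5^2·(≡2) mod 5; (1|5)=+1, (2|5)=-1; (−1)^{2·2·2}·(+1)^2·(-1)^2 = +1.
v=∞: -51 < 0 and 5642 > 0  ⇒  (a,b)_∞ = +1.
v=17: a=17^-1·(≡10), b=17^2·(≡15) mod 17; (10|17)=-1, (15|17)=+1; (−1)^{-1·2·8}·(-1)^2·(+1)^-1 = +1.
v=7: a=7^10·(≡3), b=7^9·(≡4) mod 7; (3|7)=-1, (4|7)=+1; (−1)^{10·9·3}·(-1)^9·(+1)^10 = -1.
v=2: v_2(a)=-16, v_2(b)=-21; units ≡ 5, 5 (mod 8); ε·ε+αω+βω = 0·0+-16·1+-21·1 ≡ 1  ⇒  (a,b)_2 = -1.
v=3: a=3^-3·(≡1), b=3^-2·(≡2) mod 3; (1|3)=+1, (2|3)=-1; (−1)^{-3·-2·1}·(+1)^-2·(-1)^-3 = -1.
v=11: a=11^4·(≡3), b=11^6·(≡8) mod 11; (3|11)=+1, (8|11)=-1; (−1)^{4·6·5}·(+1)^6·(-1)^4 = +1.
|Ram(-51, 5642)| = 4, even; anisotropic at {2, 3, 7, 31}.

[2, 3, 7, 31]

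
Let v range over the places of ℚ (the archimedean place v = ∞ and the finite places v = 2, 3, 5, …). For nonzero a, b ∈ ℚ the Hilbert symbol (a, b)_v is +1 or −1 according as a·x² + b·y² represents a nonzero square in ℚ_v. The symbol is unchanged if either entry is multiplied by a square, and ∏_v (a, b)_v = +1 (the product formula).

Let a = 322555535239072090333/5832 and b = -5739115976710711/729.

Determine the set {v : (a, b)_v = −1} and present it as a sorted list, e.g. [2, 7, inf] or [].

[29, 31, 37, 47]

Mod squares: a ≡ 4337066, b ≡ -1816879. Check v ∈ {∞, 2, 3, 7, 29, 31, 37, 43, 47}.
v=31: a=31^4·(≡12), b=31^3·(≡6) mod 31; (12|31)=-1, (6|31)=-1; (−1)^{4·3·15}·(-1)^3·(-1)^4 = -1.
v=2: v_2(a)=-3, v_2(b)=0; units ≡ 5, 1 (mod 8); ε·ε+αω+βω = 0·0+-3·0+0·1 ≡ 0  ⇒  (a,b)_2 = +1.
v=3: a=3^-6·(≡2), b=3^-6·(≡2) mod 3; (2|3)=-1, (2|3)=-1; (−1)^{-6·-6·1}·(-1)^-6·(-1)^-6 = +1.
v=7: a=7^6·(≡6), b=7^4·(≡6) mod 7; (6|7)=-1, (6|7)=-1; (−1)^{6·4·3}·(-1)^4·(-1)^6 = +1.
v=37: a=37^3·(≡14), b=37^2·(≡18) mod 37; (14|37)=-1, (18|37)=-1; (−1)^{3·2·18}·(-1)^2·(-1)^3 = -1.
v=29: a=29^1·(≡23), b=29^1·(≡19) mod 29; (23|29)=+1, (19|29)=-1; (−1)^{1·1·14}·(+1)^1·(-1)^1 = -1.
v=43: a=43^1·(≡8), b=43^1·(≡11) mod 43; (8|43)=-1, (11|43)=+1; (−1)^{1·1·21}·(-1)^1·(+1)^1 = +1.
v=∞: 4337066 > 0 and -1816879 < 0  ⇒  (a,b)_∞ = +1.
v=47: a=47^1·(≡3), b=47^1·(≡34) mod 47; (3|47)=+1, (34|47)=+1; (−1)^{1·1·23}·(+1)^1·(+1)^1 = -1.
Ram(4337066, -1816879) = {29, 31, 37, 47}; no ℚ_29-point on the conic.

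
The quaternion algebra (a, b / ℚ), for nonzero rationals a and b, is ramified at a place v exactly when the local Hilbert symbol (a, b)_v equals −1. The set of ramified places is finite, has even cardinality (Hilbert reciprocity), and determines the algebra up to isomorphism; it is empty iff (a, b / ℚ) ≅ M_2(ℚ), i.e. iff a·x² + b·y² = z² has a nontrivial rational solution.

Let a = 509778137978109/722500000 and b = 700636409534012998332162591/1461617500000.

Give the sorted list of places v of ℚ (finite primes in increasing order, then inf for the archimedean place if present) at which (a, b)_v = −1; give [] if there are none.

(a, b) ≡ (4290, 2730) mod (ℚ^×)²; places V = {2, 3, 5, 7, 11, 13, 17, ∞}.
(a,b)_7: α=2, u≡3; β=-1, v≡5 (mod 7); (3|7)=-1, (5|7)=-1; sign (−1)^0·-1^-1·-1^2 = -1.
(a,b)_5: α=-7, u≡3; β=-7, v≡4 (mod 5); (3|5)=-1, (4|5)=+1; sign (−1)^0·-1^-7·+1^-7 = -1.
(a,b)_11: α=7, u≡9; β=16, v≡2 (mod 11); (9|11)=+1, (2|11)=-1; sign (−1)^0·+1^16·-1^7 = -1.
(a,b)_3: α=5, u≡2; β=5, v≡1 (mod 3); (2|3)=-1, (1|3)=+1; sign (−1)^1·-1^5·+1^5 = +1.
(a,b)_13: α=3, u≡11; β=7, v≡5 (mod 13); (11|13)=-1, (5|13)=-1; sign (−1)^0·-1^7·-1^3 = +1.
(a,b)_17: α=-2, u≡6; β=-4, v≡12 (mod 17); (6|17)=-1, (12|17)=-1; sign (−1)^0·-1^-4·-1^-2 = +1.
(a,b)_2: α=-5, β=-5; u≡1, v≡5 (mod 8); ε(u)ε(v)=0·0, αω(v)=-5·1, βω(u)=-5·0; sum ≡ 1  ⇒  -1.
(a,b)_∞: sgn(4290)=+, sgn(2730)=+, so +1.
(4290, 2730 / ℚ) ramifies at {2, 5, 7, 11}: a division algebra.

[2, 5, 7, 11]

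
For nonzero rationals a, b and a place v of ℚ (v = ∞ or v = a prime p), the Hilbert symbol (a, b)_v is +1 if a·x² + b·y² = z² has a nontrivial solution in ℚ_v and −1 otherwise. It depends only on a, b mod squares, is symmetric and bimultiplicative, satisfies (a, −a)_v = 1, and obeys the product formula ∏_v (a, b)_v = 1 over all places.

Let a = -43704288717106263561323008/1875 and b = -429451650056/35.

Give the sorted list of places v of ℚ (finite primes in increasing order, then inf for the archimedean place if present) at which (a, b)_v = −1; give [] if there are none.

[3, 13, 17, inf]

(a, b) ≡ (-6006, -248710) mod (ℚ^×)²; places V = {2, 3, 5, 7, 11, 13, 17, 19, 23, ∞}.
(a,b)_19: α=2, u≡5; β=1, v≡1 (mod 19); (5|19)=+1, (1|19)=+1; sign (−1)^0·+1^1·+1^2 = +1.
(a,b)_5: α=-4, u≡4; β=-1, v≡2 (mod 5); (4|5)=+1, (2|5)=-1; sign (−1)^0·+1^-1·-1^-4 = +1.
(a,b)_23: α=0, u≡20; β=2, v≡6 (mod 23); (20|23)=-1, (6|23)=+1; sign (−1)^0·-1^2·+1^0 = +1.
(a,b)_13: α=11, u≡11; β=4, v≡7 (mod 13); (11|13)=-1, (7|13)=-1; sign (−1)^0·-1^4·-1^11 = -1.
(a,b)_3: α=-1, u≡2; β=0, v≡2 (mod 3); (2|3)=-1, (2|3)=-1; sign (−1)^0·-1^0·-1^-1 = -1.
(a,b)_∞: sgn(-6006)=−, sgn(-248710)=−, so -1.
(a,b)_11: α=3, u≡9; β=1, v≡8 (mod 11); (9|11)=+1, (8|11)=-1; sign (−1)^1·+1^1·-1^3 = +1.
(a,b)_7: α=3, u≡6; β=-1, v≡1 (mod 7); (6|7)=-1, (1|7)=+1; sign (−1)^1·-1^-1·+1^3 = +1.
(a,b)_2: α=9, β=3; u≡5, v≡5 (mod 8); ε(u)ε(v)=0·0, αω(v)=9·1, βω(u)=3·1; sum ≡ 0  ⇒  +1.
(a,b)_17: α=2, u≡6; β=1, v≡5 (mod 17); (6|17)=-1, (5|17)=-1; sign (−1)^0·-1^1·-1^2 = -1.
|Ram(-6006, -248710)| = 4, even; anisotropic at {3, 13, 17, ∞}.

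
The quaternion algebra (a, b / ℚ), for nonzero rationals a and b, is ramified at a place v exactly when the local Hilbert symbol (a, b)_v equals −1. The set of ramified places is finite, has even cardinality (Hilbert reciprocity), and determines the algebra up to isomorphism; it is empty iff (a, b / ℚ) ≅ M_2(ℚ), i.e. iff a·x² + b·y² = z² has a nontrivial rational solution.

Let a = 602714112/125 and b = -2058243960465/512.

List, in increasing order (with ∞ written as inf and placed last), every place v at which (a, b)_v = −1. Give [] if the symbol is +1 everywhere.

(a, b) ≡ (15015, -3570) mod (ℚ^×)²; places V = {2, 3, 5, 7, 11, 13, 17, ∞}.
(a,b)_17: α=0, u≡15; β=1, v≡6 (mod 17); (15|17)=+1, (6|17)=-1; sign (−1)^0·+1^1·-1^0 = +1.
(a,b)_11: α=1, u≡1; β=2, v≡3 (mod 11); (1|11)=+1, (3|11)=+1; sign (−1)^0·+1^2·+1^1 = +1.
(a,b)_7: α=3, u≡5; β=7, v≡4 (mod 7); (5|7)=-1, (4|7)=+1; sign (−1)^1·-1^7·+1^3 = +1.
(a,b)_5: α=-3, u≡2; β=1, v≡1 (mod 5); (2|5)=-1, (1|5)=+1; sign (−1)^0·-1^1·+1^-3 = -1.
(a,b)_13: α=1, u≡6; β=0, v≡7 (mod 13); (6|13)=-1, (7|13)=-1; sign (−1)^0·-1^0·-1^1 = -1.
(a,b)_3: α=1, u≡1; β=5, v≡1 (mod 3); (1|3)=+1, (1|3)=+1; sign (−1)^1·+1^5·+1^1 = -1.
(a,b)_∞: sgn(15015)=+, sgn(-3570)=−, so +1.
(a,b)_2: α=12, β=-9; u≡7, v≡7 (mod 8); ε(u)ε(v)=1·1, αω(v)=12·0, βω(u)=-9·0; sum ≡ 1  ⇒  -1.
|Ram(15015, -3570)| = 4, even; anisotropic at {2, 3, 5, 13}.

[2, 3, 5, 13]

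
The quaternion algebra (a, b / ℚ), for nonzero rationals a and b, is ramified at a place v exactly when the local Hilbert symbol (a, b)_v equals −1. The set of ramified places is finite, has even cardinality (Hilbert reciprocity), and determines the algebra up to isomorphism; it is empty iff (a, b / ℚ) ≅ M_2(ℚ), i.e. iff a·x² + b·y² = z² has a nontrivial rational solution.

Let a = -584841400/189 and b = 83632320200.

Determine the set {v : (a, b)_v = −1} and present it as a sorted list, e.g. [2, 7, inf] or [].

[2, 3, 11, 13]

(a, b) ≡ (-6006, 2) mod (ℚ^×)²; places V = {2, 3, 5, 7, 11, 13, ∞}.
(a,b)_5: α=2, u≡1; β=2, v≡3 (mod 5); (1|5)=+1, (3|5)=-1; sign (−1)^0·+1^2·-1^2 = +1.
(a,b)_13: α=3, u≡2; β=4, v≡2 (mod 13); (2|13)=-1, (2|13)=-1; sign (−1)^0·-1^4·-1^3 = -1.
(a,b)_∞: sgn(-6006)=−, sgn(2)=+, so +1.
(a,b)_7: α=-1, u≡3; β=0, v≡2 (mod 7); (3|7)=-1, (2|7)=+1; sign (−1)^0·-1^0·+1^-1 = +1.
(a,b)_2: α=3, β=3; u≡5, v≡1 (mod 8); ε(u)ε(v)=0·0, αω(v)=3·0, βω(u)=3·1; sum ≡ 1  ⇒  -1.
(a,b)_11: α=3, u≡3; β=4, v≡10 (mod 11); (3|11)=+1, (10|11)=-1; sign (−1)^0·+1^4·-1^3 = -1.
(a,b)_3: α=-3, u≡2; β=0, v≡2 (mod 3); (2|3)=-1, (2|3)=-1; sign (−1)^0·-1^0·-1^-3 = -1.
(-6006, 2 / ℚ) ramifies at {2, 3, 11, 13}: a division algebra.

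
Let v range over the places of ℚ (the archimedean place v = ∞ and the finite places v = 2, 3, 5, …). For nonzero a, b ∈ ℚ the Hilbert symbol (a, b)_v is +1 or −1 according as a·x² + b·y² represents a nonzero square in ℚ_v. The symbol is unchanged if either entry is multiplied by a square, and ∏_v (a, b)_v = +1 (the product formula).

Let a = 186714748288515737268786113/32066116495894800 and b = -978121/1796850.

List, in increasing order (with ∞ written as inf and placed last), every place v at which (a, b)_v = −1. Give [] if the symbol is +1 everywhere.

Mod squares: a ≡ 40641, b ≡ -66. Check v ∈ {∞, 2, 3, 5, 11, 19, 23, 31, 43}.
v=19: a=19^-1·(≡17), b=19^0·(≡18) mod 19; (17|19)=+1, (18|19)=-1; (−1)^{-1·0·9}·(+1)^0·(-1)^-1 = -1.
v=2: v_2(a)=-4, v_2(b)=-1; units ≡ 1, 7 (mod 8); ε·ε+αω+βω = 0·1+-4·0+-1·0 ≡ 0  ⇒  (a,b)_2 = +1.
v=3: a=3^-9·(≡2), b=3^-3·(≡2) mod 3; (2|3)=-1, (2|3)=-1; (−1)^{-9·-3·1}·(-1)^-3·(-1)^-9 = -1.
v=43: a=43^6·(≡21), b=43^2·(≡32) mod 43; (21|43)=+1, (32|43)=-1; (−1)^{6·2·21}·(+1)^2·(-1)^6 = +1.
v=11: a=11^-8·(≡6), b=11^-3·(≡4) mod 11; (6|11)=-1, (4|11)=+1; (−1)^{-8·-3·5}·(-1)^-3·(+1)^-8 = -1.
v=23: a=23^11·(≡19), b=23^2·(≡16) mod 23; (19|23)=-1, (16|23)=+1; (−1)^{11·2·11}·(-1)^2·(+1)^11 = +1.
v=∞: 40641 > 0 and -66 < 0  ⇒  (a,b)_∞ = +1.
v=5: a=5^-2·(≡4), b=5^-2·(≡1) mod 5; (4|5)=+1, (1|5)=+1; (−1)^{-2·-2·2}·(+1)^-2·(+1)^-2 = +1.
v=31: a=31^1·(≡4), b=31^0·(≡3) mod 31; (4|31)=+1, (3|31)=-1; (−1)^{1·0·15}·(+1)^0·(-1)^1 = -1.
Ram(40641, -66) = {3, 11, 19, 31}; no ℚ_3-point on the conic.

[3, 11, 19, 31]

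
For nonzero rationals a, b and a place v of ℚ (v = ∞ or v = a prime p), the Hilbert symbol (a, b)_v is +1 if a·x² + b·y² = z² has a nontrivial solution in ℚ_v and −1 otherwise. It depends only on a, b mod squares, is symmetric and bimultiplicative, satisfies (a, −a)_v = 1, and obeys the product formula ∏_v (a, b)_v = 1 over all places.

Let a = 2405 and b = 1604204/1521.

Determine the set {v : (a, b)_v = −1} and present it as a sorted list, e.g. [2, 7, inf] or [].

[37, 53]

Mod squares: a ≡ 2405, b ≡ 401051. Check v ∈ {∞, 2, 3, 5, 7, 13, 23, 37, 47, 53}.
v=53: a=53^0·(≡20), b=53^1·(≡3) mod 53; (20|53)=-1, (3|53)=-1; (−1)^{0·1·26}·(-1)^1·(-1)^0 = -1.
v=47: a=47^0·(≡8), b=47^1·(≡31) mod 47; (8|47)=+1, (31|47)=-1; (−1)^{0·1·23}·(+1)^1·(-1)^0 = +1.
v=37: a=37^1·(≡28), b=37^0·(≡8) mod 37; (28|37)=+1, (8|37)=-1; (−1)^{1·0·18}·(+1)^0·(-1)^1 = -1.
v=23: a=23^0·(≡13), b=23^1·(≡4) mod 23; (13|23)=+1, (4|23)=+1; (−1)^{0·1·11}·(+1)^1·(+1)^0 = +1.
v=13: a=13^1·(≡3), b=13^-2·(≡12) mod 13; (3|13)=+1, (12|13)=+1; (−1)^{1·-2·6}·(+1)^-2·(+1)^1 = +1.
v=5: a=5^1·(≡1), b=5^0·(≡4) mod 5; (1|5)=+1, (4|5)=+1; (−1)^{1·0·2}·(+1)^0·(+1)^1 = +1.
v=∞: 2405 > 0 and 401051 > 0  ⇒  (a,b)_∞ = +1.
v=7: a=7^0·(≡4), b=7^1·(≡3) mod 7; (4|7)=+1, (3|7)=-1; (−1)^{0·1·3}·(+1)^1·(-1)^0 = +1.
v=3: a=3^0·(≡2), b=3^-2·(≡2) mod 3; (2|3)=-1, (2|3)=-1; (−1)^{0·-2·1}·(-1)^-2·(-1)^0 = +1.
v=2: v_2(a)=0, v_2(b)=2; units ≡ 5, 3 (mod 8); ε·ε+αω+βω = 0·1+0·1+2·1 ≡ 0  ⇒  (a,b)_2 = +1.
|Ram(2405, 401051)| = 2, even; anisotropic at {37, 53}.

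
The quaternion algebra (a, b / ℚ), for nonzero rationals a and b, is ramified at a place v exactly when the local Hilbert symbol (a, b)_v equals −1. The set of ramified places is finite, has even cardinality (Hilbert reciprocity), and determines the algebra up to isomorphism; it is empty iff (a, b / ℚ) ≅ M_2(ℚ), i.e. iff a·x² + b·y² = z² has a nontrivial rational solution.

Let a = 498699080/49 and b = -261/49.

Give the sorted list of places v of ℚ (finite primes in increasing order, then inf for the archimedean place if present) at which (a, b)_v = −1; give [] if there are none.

(a, b) ≡ (1030370, -29) mod (ℚ^×)²; places V = {2, 3, 5, 7, 11, 17, 19, 29, ∞}.
(a,b)_7: α=-2, u≡5; β=-2, v≡5 (mod 7); (5|7)=-1, (5|7)=-1; sign (−1)^0·-1^-2·-1^-2 = +1.
(a,b)_29: α=1, u≡5; β=1, v≡1 (mod 29); (5|29)=+1, (1|29)=+1; sign (−1)^0·+1^1·+1^1 = +1.
(a,b)_∞: sgn(1030370)=+, sgn(-29)=−, so +1.
(a,b)_3: α=0, u≡2; β=2, v≡1 (mod 3); (2|3)=-1, (1|3)=+1; sign (−1)^0·-1^2·+1^0 = +1.
(a,b)_5: α=1, u≡4; β=0, v≡1 (mod 5); (4|5)=+1, (1|5)=+1; sign (−1)^0·+1^0·+1^1 = +1.
(a,b)_2: α=3, β=0; u≡1, v≡3 (mod 8); ε(u)ε(v)=0·1, αω(v)=3·1, βω(u)=0·0; sum ≡ 1  ⇒  -1.
(a,b)_19: α=1, u≡5; β=0, v≡16 (mod 19); (5|19)=+1, (16|19)=+1; sign (−1)^0·+1^0·+1^1 = +1.
(a,b)_17: α=1, u≡14; β=0, v≡3 (mod 17); (14|17)=-1, (3|17)=-1; sign (−1)^0·-1^0·-1^1 = -1.
(a,b)_11: α=3, u≡4; β=0, v≡5 (mod 11); (4|11)=+1, (5|11)=+1; sign (−1)^0·+1^0·+1^3 = +1.
(1030370, -29 / ℚ) ramifies at {2, 17}: a division algebra.

[2, 17]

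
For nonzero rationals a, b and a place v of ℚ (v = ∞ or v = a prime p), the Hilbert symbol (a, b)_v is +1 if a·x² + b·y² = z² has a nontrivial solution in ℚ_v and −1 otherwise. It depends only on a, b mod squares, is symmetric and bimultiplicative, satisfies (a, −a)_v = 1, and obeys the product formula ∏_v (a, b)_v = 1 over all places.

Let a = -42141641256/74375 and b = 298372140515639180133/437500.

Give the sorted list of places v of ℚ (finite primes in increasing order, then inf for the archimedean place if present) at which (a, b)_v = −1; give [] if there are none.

(a, b) ≡ (-60214, 91) mod (ℚ^×)²; places V = {2, 3, 5, 7, 11, 13, 17, 23, ∞}.
(a,b)_∞: sgn(-60214)=−, sgn(91)=+, so +1.
(a,b)_3: α=6, u≡2; β=2, v≡1 (mod 3); (2|3)=-1, (1|3)=+1; sign (−1)^0·-1^2·+1^6 = +1.
(a,b)_11: α=1, u≡3; β=2, v≡4 (mod 11); (3|11)=+1, (4|11)=+1; sign (−1)^0·+1^2·+1^1 = +1.
(a,b)_23: α=1, u≡3; β=2, v≡21 (mod 23); (3|23)=+1, (21|23)=-1; sign (−1)^0·+1^2·-1^1 = -1.
(a,b)_7: α=-1, u≡1; β=-1, v≡6 (mod 7); (1|7)=+1, (6|7)=-1; sign (−1)^1·+1^-1·-1^-1 = +1.
(a,b)_13: α=4, u≡2; β=11, v≡8 (mod 13); (2|13)=-1, (8|13)=-1; sign (−1)^0·-1^11·-1^4 = -1.
(a,b)_17: α=-1, u≡6; β=2, v≡5 (mod 17); (6|17)=-1, (5|17)=-1; sign (−1)^0·-1^2·-1^-1 = -1.
(a,b)_5: α=-4, u≡1; β=-6, v≡1 (mod 5); (1|5)=+1, (1|5)=+1; sign (−1)^0·+1^-6·+1^-4 = +1.
(a,b)_2: α=3, β=-2; u≡5, v≡3 (mod 8); ε(u)ε(v)=0·1, αω(v)=3·1, βω(u)=-2·1; sum ≡ 1  ⇒  -1.
Ram(-60214, 91) = {2, 13, 17, 23}; no ℚ_2-point on the conic.

[2, 13, 17, 23]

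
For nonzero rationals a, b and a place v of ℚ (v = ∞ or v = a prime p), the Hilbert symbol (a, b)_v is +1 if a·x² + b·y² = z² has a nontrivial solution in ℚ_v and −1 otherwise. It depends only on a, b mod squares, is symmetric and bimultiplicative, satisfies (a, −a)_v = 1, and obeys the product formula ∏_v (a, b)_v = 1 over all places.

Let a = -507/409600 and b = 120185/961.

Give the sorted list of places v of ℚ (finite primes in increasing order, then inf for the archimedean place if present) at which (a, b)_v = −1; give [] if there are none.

[3, 5]

Mod squares: a ≡ -3, b ≡ 65. Check v ∈ {∞, 2, 3, 5, 13, 31, 43}.
v=43: a=43^0·(≡21), b=43^2·(≡33) mod 43; (21|43)=+1, (33|43)=-1; (−1)^{0·2·21}·(+1)^2·(-1)^0 = +1.
v=∞: -3 < 0 and 65 > 0  ⇒  (a,b)_∞ = +1.
v=2: v_2(a)=-14, v_2(b)=0; units ≡ 5, 1 (mod 8); ε·ε+αω+βω = 0·0+-14·0+0·1 ≡ 0  ⇒  (a,b)_2 = +1.
v=31: a=31^0·(≡14), b=31^-2·(≡29) mod 31; (14|31)=+1, (29|31)=-1; (−1)^{0·-2·15}·(+1)^-2·(-1)^0 = +1.
v=13: a=13^2·(≡4), b=13^1·(≡11) mod 13; (4|13)=+1, (11|13)=-1; (−1)^{2·1·6}·(+1)^1·(-1)^2 = +1.
v=5: a=5^-2·(≡2), b=5^1·(≡2) mod 5; (2|5)=-1, (2|5)=-1; (−1)^{-2·1·2}·(-1)^1·(-1)^-2 = -1.
v=3: a=3^1·(≡2), b=3^0·(≡2) mod 3; (2|3)=-1, (2|3)=-1; (−1)^{1·0·1}·(-1)^0·(-1)^1 = -1.
(-3, 65 / ℚ) ramifies at {3, 5}: a division algebra.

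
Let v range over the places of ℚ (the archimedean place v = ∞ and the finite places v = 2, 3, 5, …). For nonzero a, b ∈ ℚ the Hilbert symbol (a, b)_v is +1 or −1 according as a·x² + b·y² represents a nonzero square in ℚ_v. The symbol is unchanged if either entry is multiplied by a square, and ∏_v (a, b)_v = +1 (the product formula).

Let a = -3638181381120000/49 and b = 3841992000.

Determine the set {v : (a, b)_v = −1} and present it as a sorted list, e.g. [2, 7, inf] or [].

(a, b) ≡ (-858, 5) mod (ℚ^×)²; places V = {2, 3, 5, 7, 11, 13, ∞}.
(a,b)_5: α=4, u≡2; β=3, v≡1 (mod 5); (2|5)=-1, (1|5)=+1; sign (−1)^0·-1^3·+1^4 = -1.
(a,b)_3: α=5, u≡2; β=4, v≡2 (mod 3); (2|3)=-1, (2|3)=-1; sign (−1)^0·-1^4·-1^5 = -1.
(a,b)_7: α=-2, u≡6; β=2, v≡6 (mod 7); (6|7)=-1, (6|7)=-1; sign (−1)^0·-1^2·-1^-2 = +1.
(a,b)_2: α=13, β=6; u≡3, v≡5 (mod 8); ε(u)ε(v)=1·0, αω(v)=13·1, βω(u)=6·1; sum ≡ 1  ⇒  -1.
(a,b)_13: α=3, u≡4; β=0, v≡2 (mod 13); (4|13)=+1, (2|13)=-1; sign (−1)^0·+1^0·-1^3 = -1.
(a,b)_11: α=3, u≡8; β=2, v≡5 (mod 11); (8|11)=-1, (5|11)=+1; sign (−1)^0·-1^2·+1^3 = +1.
(a,b)_∞: sgn(-858)=−, sgn(5)=+, so +1.
|Ram(-858, 5)| = 4, even; anisotropic at {2, 3, 5, 13}.

[2, 3, 5, 13]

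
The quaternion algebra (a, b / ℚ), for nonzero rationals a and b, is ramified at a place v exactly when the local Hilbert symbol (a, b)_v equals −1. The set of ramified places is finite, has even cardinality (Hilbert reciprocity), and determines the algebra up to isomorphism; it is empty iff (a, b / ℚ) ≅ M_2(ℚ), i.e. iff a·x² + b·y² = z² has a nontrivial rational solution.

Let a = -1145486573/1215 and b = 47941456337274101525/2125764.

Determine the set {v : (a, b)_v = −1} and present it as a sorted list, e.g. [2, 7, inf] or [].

(a, b) ≡ (-1155, 29) mod (ℚ^×)²; places V = {2, 3, 5, 7, 11, 19, 29, ∞}.
(a,b)_29: α=2, u≡13; β=5, v≡4 (mod 29); (13|29)=+1, (4|29)=+1; sign (−1)^0·+1^5·+1^2 = +1.
(a,b)_19: α=2, u≡17; β=4, v≡2 (mod 19); (17|19)=+1, (2|19)=-1; sign (−1)^0·+1^4·-1^2 = +1.
(a,b)_2: α=0, β=-2; u≡5, v≡5 (mod 8); ε(u)ε(v)=0·0, αω(v)=0·1, βω(u)=-2·1; sum ≡ 0  ⇒  +1.
(a,b)_5: α=-1, u≡4; β=2, v≡4 (mod 5); (4|5)=+1, (4|5)=+1; sign (−1)^0·+1^2·+1^-1 = +1.
(a,b)_∞: sgn(-1155)=−, sgn(29)=+, so +1.
(a,b)_3: α=-5, u≡2; β=-12, v≡2 (mod 3); (2|3)=-1, (2|3)=-1; sign (−1)^0·-1^-12·-1^-5 = -1.
(a,b)_7: α=3, u≡3; β=2, v≡1 (mod 7); (3|7)=-1, (1|7)=+1; sign (−1)^0·-1^2·+1^3 = +1.
(a,b)_11: α=1, u≡4; β=4, v≡2 (mod 11); (4|11)=+1, (2|11)=-1; sign (−1)^0·+1^4·-1^1 = -1.
|Ram(-1155, 29)| = 2, even; anisotropic at {3, 11}.

[3, 11]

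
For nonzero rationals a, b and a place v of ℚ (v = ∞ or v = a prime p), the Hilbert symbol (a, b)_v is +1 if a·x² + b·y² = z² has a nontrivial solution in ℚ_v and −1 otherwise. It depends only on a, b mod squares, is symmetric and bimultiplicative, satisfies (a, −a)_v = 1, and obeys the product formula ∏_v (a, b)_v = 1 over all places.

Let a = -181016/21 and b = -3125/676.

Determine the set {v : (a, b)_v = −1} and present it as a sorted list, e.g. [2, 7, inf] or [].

[2, 11, 17, inf]

(a, b) ≡ (-7854, -5) mod (ℚ^×)²; places V = {2, 3, 5, 7, 11, 13, 17, ∞}.
(a,b)_11: α=3, u≡4; β=0, v≡2 (mod 11); (4|11)=+1, (2|11)=-1; sign (−1)^0·+1^0·-1^3 = -1.
(a,b)_17: α=1, u≡7; β=0, v≡12 (mod 17); (7|17)=-1, (12|17)=-1; sign (−1)^0·-1^0·-1^1 = -1.
(a,b)_7: α=-1, u≡6; β=0, v≡1 (mod 7); (6|7)=-1, (1|7)=+1; sign (−1)^0·-1^0·+1^-1 = +1.
(a,b)_∞: sgn(-7854)=−, sgn(-5)=−, so -1.
(a,b)_5: α=0, u≡4; β=5, v≡4 (mod 5); (4|5)=+1, (4|5)=+1; sign (−1)^0·+1^5·+1^0 = +1.
(a,b)_13: α=0, u≡6; β=-2, v≡2 (mod 13); (6|13)=-1, (2|13)=-1; sign (−1)^0·-1^-2·-1^0 = +1.
(a,b)_2: α=3, β=-2; u≡1, v≡3 (mod 8); ε(u)ε(v)=0·1, αω(v)=3·1, βω(u)=-2·0; sum ≡ 1  ⇒  -1.
(a,b)_3: α=-1, u≡1; β=0, v≡1 (mod 3); (1|3)=+1, (1|3)=+1; sign (−1)^0·+1^0·+1^-1 = +1.
(-7854, -5 / ℚ) ramifies at {2, 11, 17, ∞}: a division algebra.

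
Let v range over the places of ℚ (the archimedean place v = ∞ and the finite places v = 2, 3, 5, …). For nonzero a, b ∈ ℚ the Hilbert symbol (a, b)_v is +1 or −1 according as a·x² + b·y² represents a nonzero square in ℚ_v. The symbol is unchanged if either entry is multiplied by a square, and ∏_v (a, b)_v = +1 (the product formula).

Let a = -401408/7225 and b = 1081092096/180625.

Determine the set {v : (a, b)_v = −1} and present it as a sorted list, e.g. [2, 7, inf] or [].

Mod squares: a ≡ -2, b ≡ 266. Check v ∈ {∞, 2, 3, 5, 7, 17, 19}.
v=∞: -2 < 0 and 266 > 0  ⇒  (a,b)_∞ = +1.
v=19: a=19^0·(≡1), b=19^1·(≡12) mod 19; (1|19)=+1, (12|19)=-1; (−1)^{0·1·9}·(+1)^1·(-1)^0 = +1.
v=17: a=17^-2·(≡8), b=17^-2·(≡14) mod 17; (8|17)=+1, (14|17)=-1; (−1)^{-2·-2·8}·(+1)^-2·(-1)^-2 = +1.
v=7: a=7^2·(≡5), b=7^3·(≡6) mod 7; (5|7)=-1, (6|7)=-1; (−1)^{2·3·3}·(-1)^3·(-1)^2 = -1.
v=2: v_2(a)=13, v_2(b)=11; units ≡ 7, 5 (mod 8); ε·ε+αω+βω = 1·0+13·1+11·0 ≡ 1  ⇒  (a,b)_2 = -1.
v=3: a=3^0·(≡1), b=3^4·(≡2) mod 3; (1|3)=+1, (2|3)=-1; (−1)^{0·4·1}·(+1)^4·(-1)^0 = +1.
v=5: a=5^-2·(≡3), b=5^-4·(≡4) mod 5; (3|5)=-1, (4|5)=+1; (−1)^{-2·-4·2}·(-1)^-4·(+1)^-2 = +1.
Ram(-2, 266) = {2, 7}; no ℚ_2-point on the conic.

[2, 7]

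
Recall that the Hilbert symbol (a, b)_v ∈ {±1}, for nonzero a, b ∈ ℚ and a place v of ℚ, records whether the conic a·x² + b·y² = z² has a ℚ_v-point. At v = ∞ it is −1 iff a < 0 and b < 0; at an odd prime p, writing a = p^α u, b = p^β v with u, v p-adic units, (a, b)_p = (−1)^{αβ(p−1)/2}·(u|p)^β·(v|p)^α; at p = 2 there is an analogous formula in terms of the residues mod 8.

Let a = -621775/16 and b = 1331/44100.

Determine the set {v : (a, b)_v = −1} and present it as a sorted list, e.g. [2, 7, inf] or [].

Mod squares: a ≡ -24871, b ≡ 11. Check v ∈ {∞, 2, 3, 5, 7, 11, 17, 19}.
v=11: a=11^1·(≡3), b=11^3·(≡1) mod 11; (3|11)=+1, (1|11)=+1; (−1)^{1·3·5}·(+1)^3·(+1)^1 = -1.
v=17: a=17^1·(≡8), b=17^0·(≡11) mod 17; (8|17)=+1, (11|17)=-1; (−1)^{1·0·8}·(+1)^0·(-1)^1 = -1.
v=2: v_2(a)=-4, v_2(b)=-2; units ≡ 1, 3 (mod 8); ε·ε+αω+βω = 0·1+-4·1+-2·0 ≡ 0  ⇒  (a,b)_2 = +1.
v=3: a=3^0·(≡2), b=3^-2·(≡2) mod 3; (2|3)=-1, (2|3)=-1; (−1)^{0·-2·1}·(-1)^-2·(-1)^0 = +1.
v=5: a=5^2·(≡4), b=5^-2·(≡4) mod 5; (4|5)=+1, (4|5)=+1; (−1)^{2·-2·2}·(+1)^-2·(+1)^2 = +1.
v=∞: -24871 < 0 and 11 > 0  ⇒  (a,b)_∞ = +1.
v=7: a=7^1·(≡6), b=7^-2·(≡2) mod 7; (6|7)=-1, (2|7)=+1; (−1)^{1·-2·3}·(-1)^-2·(+1)^1 = +1.
v=19: a=19^1·(≡15), b=19^0·(≡1) mod 19; (15|19)=-1, (1|19)=+1; (−1)^{1·0·9}·(-1)^0·(+1)^1 = +1.
|Ram(-24871, 11)| = 2, even; anisotropic at {11, 17}.

[11, 17]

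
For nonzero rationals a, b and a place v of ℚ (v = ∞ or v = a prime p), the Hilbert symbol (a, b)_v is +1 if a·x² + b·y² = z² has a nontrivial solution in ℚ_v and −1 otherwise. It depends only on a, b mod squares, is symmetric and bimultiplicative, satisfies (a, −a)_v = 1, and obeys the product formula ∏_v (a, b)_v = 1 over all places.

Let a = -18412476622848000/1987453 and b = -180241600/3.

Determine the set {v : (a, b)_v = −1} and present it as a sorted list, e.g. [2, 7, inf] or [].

Mod squares: a ≡ -1365, b ≡ -57. Check v ∈ {∞, 2, 3, 5, 7, 11, 13, 17, 19, 23}.
v=19: a=19^2·(≡10), b=19^1·(≡5) mod 19; (10|19)=-1, (5|19)=+1; (−1)^{2·1·9}·(-1)^1·(+1)^2 = -1.
v=23: a=23^-2·(≡10), b=23^0·(≡13) mod 23; (10|23)=-1, (13|23)=+1; (−1)^{-2·0·11}·(-1)^0·(+1)^-2 = +1.
v=13: a=13^-1·(≡9), b=13^0·(≡11) mod 13; (9|13)=+1, (11|13)=-1; (−1)^{-1·0·6}·(+1)^0·(-1)^-1 = -1.
v=5: a=5^3·(≡2), b=5^2·(≡2) mod 5; (2|5)=-1, (2|5)=-1; (−1)^{3·2·2}·(-1)^2·(-1)^3 = -1.
v=11: a=11^4·(≡10), b=11^2·(≡3) mod 11; (10|11)=-1, (3|11)=+1; (−1)^{4·2·5}·(-1)^2·(+1)^4 = +1.
v=17: a=17^-2·(≡3), b=17^0·(≡11) mod 17; (3|17)=-1, (11|17)=-1; (−1)^{-2·0·8}·(-1)^0·(-1)^-2 = +1.
v=2: v_2(a)=14, v_2(b)=6; units ≡ 3, 7 (mod 8); ε·ε+αω+βω = 1·1+14·0+6·1 ≡ 1  ⇒  (a,b)_2 = -1.
v=∞: -1365 < 0 and -57 < 0  ⇒  (a,b)_∞ = -1.
v=7: a=7^1·(≡2), b=7^2·(≡3) mod 7; (2|7)=+1, (3|7)=-1; (−1)^{1·2·3}·(+1)^2·(-1)^1 = -1.
v=3: a=3^5·(≡1), b=3^-1·(≡2) mod 3; (1|3)=+1, (2|3)=-1; (−1)^{5·-1·1}·(+1)^-1·(-1)^5 = +1.
Ram(-1365, -57) = {2, 5, 7, 13, 19, ∞}; no ℚ_2-point on the conic.

[2, 5, 7, 13, 19, inf]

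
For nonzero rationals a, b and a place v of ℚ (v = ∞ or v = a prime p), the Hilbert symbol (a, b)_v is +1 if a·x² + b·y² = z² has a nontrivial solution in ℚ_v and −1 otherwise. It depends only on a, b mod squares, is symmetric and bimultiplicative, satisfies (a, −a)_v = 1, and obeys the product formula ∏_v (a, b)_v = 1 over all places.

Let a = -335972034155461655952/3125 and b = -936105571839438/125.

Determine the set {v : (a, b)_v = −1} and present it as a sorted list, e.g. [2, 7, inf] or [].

(a, b) ≡ (-85085, -3190) mod (ℚ^×)²; places V = {2, 3, 5, 7, 11, 13, 17, 29, ∞}.
(a,b)_29: α=4, u≡16; β=3, v≡5 (mod 29); (16|29)=+1, (5|29)=+1; sign (−1)^0·+1^3·+1^4 = +1.
(a,b)_7: α=3, u≡2; β=2, v≡2 (mod 7); (2|7)=+1, (2|7)=+1; sign (−1)^0·+1^2·+1^3 = +1.
(a,b)_3: α=6, u≡1; β=6, v≡2 (mod 3); (1|3)=+1, (2|3)=-1; sign (−1)^0·+1^6·-1^6 = +1.
(a,b)_∞: sgn(-85085)=−, sgn(-3190)=−, so -1.
(a,b)_2: α=4, β=1; u≡3, v≡5 (mod 8); ε(u)ε(v)=1·0, αω(v)=4·1, βω(u)=1·1; sum ≡ 1  ⇒  -1.
(a,b)_5: α=-5, u≡3; β=-3, v≡2 (mod 5); (3|5)=-1, (2|5)=-1; sign (−1)^0·-1^-3·-1^-5 = +1.
(a,b)_17: α=3, u≡5; β=2, v≡14 (mod 17); (5|17)=-1, (14|17)=-1; sign (−1)^0·-1^2·-1^3 = -1.
(a,b)_13: α=3, u≡8; β=2, v≡2 (mod 13); (8|13)=-1, (2|13)=-1; sign (−1)^0·-1^2·-1^3 = -1.
(a,b)_11: α=1, u≡9; β=1, v≡7 (mod 11); (9|11)=+1, (7|11)=-1; sign (−1)^1·+1^1·-1^1 = +1.
Ram(-85085, -3190) = {2, 13, 17, ∞}; no ℚ_2-point on the conic.

[2, 13, 17, inf]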